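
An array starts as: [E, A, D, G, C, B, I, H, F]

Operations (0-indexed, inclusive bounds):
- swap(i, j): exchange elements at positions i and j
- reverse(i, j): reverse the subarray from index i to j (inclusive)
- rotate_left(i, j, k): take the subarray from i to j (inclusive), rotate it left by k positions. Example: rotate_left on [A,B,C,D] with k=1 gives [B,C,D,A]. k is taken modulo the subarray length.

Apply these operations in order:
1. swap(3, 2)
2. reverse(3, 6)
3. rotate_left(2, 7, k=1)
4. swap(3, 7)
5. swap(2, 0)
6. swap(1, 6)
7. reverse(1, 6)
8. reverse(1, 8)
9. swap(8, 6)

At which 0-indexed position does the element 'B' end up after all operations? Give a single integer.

Answer: 2

Derivation:
After 1 (swap(3, 2)): [E, A, G, D, C, B, I, H, F]
After 2 (reverse(3, 6)): [E, A, G, I, B, C, D, H, F]
After 3 (rotate_left(2, 7, k=1)): [E, A, I, B, C, D, H, G, F]
After 4 (swap(3, 7)): [E, A, I, G, C, D, H, B, F]
After 5 (swap(2, 0)): [I, A, E, G, C, D, H, B, F]
After 6 (swap(1, 6)): [I, H, E, G, C, D, A, B, F]
After 7 (reverse(1, 6)): [I, A, D, C, G, E, H, B, F]
After 8 (reverse(1, 8)): [I, F, B, H, E, G, C, D, A]
After 9 (swap(8, 6)): [I, F, B, H, E, G, A, D, C]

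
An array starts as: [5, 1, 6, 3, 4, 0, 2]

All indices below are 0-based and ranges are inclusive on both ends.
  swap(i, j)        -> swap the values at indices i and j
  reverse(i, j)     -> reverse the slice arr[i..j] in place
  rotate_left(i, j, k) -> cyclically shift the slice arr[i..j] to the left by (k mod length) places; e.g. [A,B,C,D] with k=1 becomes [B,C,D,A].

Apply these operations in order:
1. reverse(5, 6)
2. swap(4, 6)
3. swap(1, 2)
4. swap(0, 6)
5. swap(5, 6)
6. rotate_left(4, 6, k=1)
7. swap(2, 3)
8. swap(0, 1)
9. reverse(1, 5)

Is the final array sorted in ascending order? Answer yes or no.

Answer: no

Derivation:
After 1 (reverse(5, 6)): [5, 1, 6, 3, 4, 2, 0]
After 2 (swap(4, 6)): [5, 1, 6, 3, 0, 2, 4]
After 3 (swap(1, 2)): [5, 6, 1, 3, 0, 2, 4]
After 4 (swap(0, 6)): [4, 6, 1, 3, 0, 2, 5]
After 5 (swap(5, 6)): [4, 6, 1, 3, 0, 5, 2]
After 6 (rotate_left(4, 6, k=1)): [4, 6, 1, 3, 5, 2, 0]
After 7 (swap(2, 3)): [4, 6, 3, 1, 5, 2, 0]
After 8 (swap(0, 1)): [6, 4, 3, 1, 5, 2, 0]
After 9 (reverse(1, 5)): [6, 2, 5, 1, 3, 4, 0]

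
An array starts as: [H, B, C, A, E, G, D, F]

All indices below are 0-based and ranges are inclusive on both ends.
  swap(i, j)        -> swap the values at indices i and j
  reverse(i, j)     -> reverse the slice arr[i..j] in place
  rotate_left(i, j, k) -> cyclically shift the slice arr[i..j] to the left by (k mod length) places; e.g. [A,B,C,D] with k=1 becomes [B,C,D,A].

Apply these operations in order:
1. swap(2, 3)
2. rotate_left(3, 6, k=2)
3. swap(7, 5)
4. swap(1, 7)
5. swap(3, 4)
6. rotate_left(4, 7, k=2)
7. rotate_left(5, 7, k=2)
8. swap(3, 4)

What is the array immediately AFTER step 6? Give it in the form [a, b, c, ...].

After 1 (swap(2, 3)): [H, B, A, C, E, G, D, F]
After 2 (rotate_left(3, 6, k=2)): [H, B, A, G, D, C, E, F]
After 3 (swap(7, 5)): [H, B, A, G, D, F, E, C]
After 4 (swap(1, 7)): [H, C, A, G, D, F, E, B]
After 5 (swap(3, 4)): [H, C, A, D, G, F, E, B]
After 6 (rotate_left(4, 7, k=2)): [H, C, A, D, E, B, G, F]

Answer: [H, C, A, D, E, B, G, F]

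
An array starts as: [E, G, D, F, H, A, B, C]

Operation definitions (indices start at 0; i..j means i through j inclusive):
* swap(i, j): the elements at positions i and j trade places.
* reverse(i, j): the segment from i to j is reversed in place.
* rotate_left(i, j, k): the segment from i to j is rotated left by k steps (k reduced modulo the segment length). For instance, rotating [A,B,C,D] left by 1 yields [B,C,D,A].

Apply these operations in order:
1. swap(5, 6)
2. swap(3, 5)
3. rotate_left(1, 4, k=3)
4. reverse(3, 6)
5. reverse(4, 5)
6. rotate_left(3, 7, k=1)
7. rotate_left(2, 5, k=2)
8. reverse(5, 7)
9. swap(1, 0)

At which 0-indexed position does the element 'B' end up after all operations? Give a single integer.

After 1 (swap(5, 6)): [E, G, D, F, H, B, A, C]
After 2 (swap(3, 5)): [E, G, D, B, H, F, A, C]
After 3 (rotate_left(1, 4, k=3)): [E, H, G, D, B, F, A, C]
After 4 (reverse(3, 6)): [E, H, G, A, F, B, D, C]
After 5 (reverse(4, 5)): [E, H, G, A, B, F, D, C]
After 6 (rotate_left(3, 7, k=1)): [E, H, G, B, F, D, C, A]
After 7 (rotate_left(2, 5, k=2)): [E, H, F, D, G, B, C, A]
After 8 (reverse(5, 7)): [E, H, F, D, G, A, C, B]
After 9 (swap(1, 0)): [H, E, F, D, G, A, C, B]

Answer: 7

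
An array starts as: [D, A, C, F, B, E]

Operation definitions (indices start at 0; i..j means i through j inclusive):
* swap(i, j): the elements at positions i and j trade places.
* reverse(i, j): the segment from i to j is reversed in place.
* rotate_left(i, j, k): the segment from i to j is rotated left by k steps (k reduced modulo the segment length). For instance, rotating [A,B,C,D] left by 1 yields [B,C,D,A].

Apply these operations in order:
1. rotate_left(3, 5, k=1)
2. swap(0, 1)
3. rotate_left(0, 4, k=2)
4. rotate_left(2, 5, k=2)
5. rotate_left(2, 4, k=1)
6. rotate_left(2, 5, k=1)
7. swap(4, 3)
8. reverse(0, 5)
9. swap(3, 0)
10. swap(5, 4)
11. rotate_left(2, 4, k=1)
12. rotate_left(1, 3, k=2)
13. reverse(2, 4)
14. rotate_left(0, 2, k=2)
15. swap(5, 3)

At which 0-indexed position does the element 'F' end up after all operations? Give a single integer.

Answer: 5

Derivation:
After 1 (rotate_left(3, 5, k=1)): [D, A, C, B, E, F]
After 2 (swap(0, 1)): [A, D, C, B, E, F]
After 3 (rotate_left(0, 4, k=2)): [C, B, E, A, D, F]
After 4 (rotate_left(2, 5, k=2)): [C, B, D, F, E, A]
After 5 (rotate_left(2, 4, k=1)): [C, B, F, E, D, A]
After 6 (rotate_left(2, 5, k=1)): [C, B, E, D, A, F]
After 7 (swap(4, 3)): [C, B, E, A, D, F]
After 8 (reverse(0, 5)): [F, D, A, E, B, C]
After 9 (swap(3, 0)): [E, D, A, F, B, C]
After 10 (swap(5, 4)): [E, D, A, F, C, B]
After 11 (rotate_left(2, 4, k=1)): [E, D, F, C, A, B]
After 12 (rotate_left(1, 3, k=2)): [E, C, D, F, A, B]
After 13 (reverse(2, 4)): [E, C, A, F, D, B]
After 14 (rotate_left(0, 2, k=2)): [A, E, C, F, D, B]
After 15 (swap(5, 3)): [A, E, C, B, D, F]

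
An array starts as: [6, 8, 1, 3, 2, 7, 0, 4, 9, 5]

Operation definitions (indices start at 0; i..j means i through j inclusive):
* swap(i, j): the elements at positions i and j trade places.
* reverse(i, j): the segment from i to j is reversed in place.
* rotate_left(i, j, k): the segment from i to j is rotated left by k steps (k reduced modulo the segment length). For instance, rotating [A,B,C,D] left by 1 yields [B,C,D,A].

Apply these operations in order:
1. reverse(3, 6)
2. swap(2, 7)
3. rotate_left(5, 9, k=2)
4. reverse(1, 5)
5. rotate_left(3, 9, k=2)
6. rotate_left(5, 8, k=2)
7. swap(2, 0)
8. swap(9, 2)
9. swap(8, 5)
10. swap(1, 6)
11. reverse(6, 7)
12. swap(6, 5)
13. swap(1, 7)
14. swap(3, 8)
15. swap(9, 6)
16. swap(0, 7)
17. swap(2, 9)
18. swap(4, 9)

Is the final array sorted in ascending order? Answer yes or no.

After 1 (reverse(3, 6)): [6, 8, 1, 0, 7, 2, 3, 4, 9, 5]
After 2 (swap(2, 7)): [6, 8, 4, 0, 7, 2, 3, 1, 9, 5]
After 3 (rotate_left(5, 9, k=2)): [6, 8, 4, 0, 7, 1, 9, 5, 2, 3]
After 4 (reverse(1, 5)): [6, 1, 7, 0, 4, 8, 9, 5, 2, 3]
After 5 (rotate_left(3, 9, k=2)): [6, 1, 7, 8, 9, 5, 2, 3, 0, 4]
After 6 (rotate_left(5, 8, k=2)): [6, 1, 7, 8, 9, 3, 0, 5, 2, 4]
After 7 (swap(2, 0)): [7, 1, 6, 8, 9, 3, 0, 5, 2, 4]
After 8 (swap(9, 2)): [7, 1, 4, 8, 9, 3, 0, 5, 2, 6]
After 9 (swap(8, 5)): [7, 1, 4, 8, 9, 2, 0, 5, 3, 6]
After 10 (swap(1, 6)): [7, 0, 4, 8, 9, 2, 1, 5, 3, 6]
After 11 (reverse(6, 7)): [7, 0, 4, 8, 9, 2, 5, 1, 3, 6]
After 12 (swap(6, 5)): [7, 0, 4, 8, 9, 5, 2, 1, 3, 6]
After 13 (swap(1, 7)): [7, 1, 4, 8, 9, 5, 2, 0, 3, 6]
After 14 (swap(3, 8)): [7, 1, 4, 3, 9, 5, 2, 0, 8, 6]
After 15 (swap(9, 6)): [7, 1, 4, 3, 9, 5, 6, 0, 8, 2]
After 16 (swap(0, 7)): [0, 1, 4, 3, 9, 5, 6, 7, 8, 2]
After 17 (swap(2, 9)): [0, 1, 2, 3, 9, 5, 6, 7, 8, 4]
After 18 (swap(4, 9)): [0, 1, 2, 3, 4, 5, 6, 7, 8, 9]

Answer: yes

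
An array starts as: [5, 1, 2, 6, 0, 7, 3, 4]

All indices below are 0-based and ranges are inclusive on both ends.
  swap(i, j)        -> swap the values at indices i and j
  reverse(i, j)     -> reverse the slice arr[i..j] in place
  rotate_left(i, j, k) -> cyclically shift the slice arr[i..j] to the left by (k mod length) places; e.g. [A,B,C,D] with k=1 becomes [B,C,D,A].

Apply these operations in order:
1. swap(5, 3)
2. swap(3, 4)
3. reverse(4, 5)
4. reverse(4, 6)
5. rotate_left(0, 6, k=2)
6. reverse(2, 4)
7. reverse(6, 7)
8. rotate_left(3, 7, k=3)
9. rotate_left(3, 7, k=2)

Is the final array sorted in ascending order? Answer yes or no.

After 1 (swap(5, 3)): [5, 1, 2, 7, 0, 6, 3, 4]
After 2 (swap(3, 4)): [5, 1, 2, 0, 7, 6, 3, 4]
After 3 (reverse(4, 5)): [5, 1, 2, 0, 6, 7, 3, 4]
After 4 (reverse(4, 6)): [5, 1, 2, 0, 3, 7, 6, 4]
After 5 (rotate_left(0, 6, k=2)): [2, 0, 3, 7, 6, 5, 1, 4]
After 6 (reverse(2, 4)): [2, 0, 6, 7, 3, 5, 1, 4]
After 7 (reverse(6, 7)): [2, 0, 6, 7, 3, 5, 4, 1]
After 8 (rotate_left(3, 7, k=3)): [2, 0, 6, 4, 1, 7, 3, 5]
After 9 (rotate_left(3, 7, k=2)): [2, 0, 6, 7, 3, 5, 4, 1]

Answer: no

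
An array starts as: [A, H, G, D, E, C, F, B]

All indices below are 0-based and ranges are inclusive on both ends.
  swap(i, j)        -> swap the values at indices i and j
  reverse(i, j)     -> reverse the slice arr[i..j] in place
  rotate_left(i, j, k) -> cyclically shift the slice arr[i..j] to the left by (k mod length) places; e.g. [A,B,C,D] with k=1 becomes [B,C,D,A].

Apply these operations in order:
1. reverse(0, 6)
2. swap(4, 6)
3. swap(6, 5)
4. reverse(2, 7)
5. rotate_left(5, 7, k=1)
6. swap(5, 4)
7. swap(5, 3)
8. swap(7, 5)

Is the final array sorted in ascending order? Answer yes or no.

Answer: no

Derivation:
After 1 (reverse(0, 6)): [F, C, E, D, G, H, A, B]
After 2 (swap(4, 6)): [F, C, E, D, A, H, G, B]
After 3 (swap(6, 5)): [F, C, E, D, A, G, H, B]
After 4 (reverse(2, 7)): [F, C, B, H, G, A, D, E]
After 5 (rotate_left(5, 7, k=1)): [F, C, B, H, G, D, E, A]
After 6 (swap(5, 4)): [F, C, B, H, D, G, E, A]
After 7 (swap(5, 3)): [F, C, B, G, D, H, E, A]
After 8 (swap(7, 5)): [F, C, B, G, D, A, E, H]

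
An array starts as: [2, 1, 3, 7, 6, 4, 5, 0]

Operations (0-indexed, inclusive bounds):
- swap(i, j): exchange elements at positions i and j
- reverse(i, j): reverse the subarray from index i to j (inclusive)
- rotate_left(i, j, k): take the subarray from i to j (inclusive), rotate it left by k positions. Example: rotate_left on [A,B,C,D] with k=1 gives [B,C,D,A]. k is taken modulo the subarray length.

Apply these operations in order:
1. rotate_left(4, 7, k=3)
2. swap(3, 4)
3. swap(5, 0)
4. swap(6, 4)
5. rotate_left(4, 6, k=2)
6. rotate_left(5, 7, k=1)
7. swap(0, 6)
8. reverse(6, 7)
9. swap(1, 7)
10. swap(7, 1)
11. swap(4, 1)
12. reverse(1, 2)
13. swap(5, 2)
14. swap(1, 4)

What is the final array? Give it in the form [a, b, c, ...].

After 1 (rotate_left(4, 7, k=3)): [2, 1, 3, 7, 0, 6, 4, 5]
After 2 (swap(3, 4)): [2, 1, 3, 0, 7, 6, 4, 5]
After 3 (swap(5, 0)): [6, 1, 3, 0, 7, 2, 4, 5]
After 4 (swap(6, 4)): [6, 1, 3, 0, 4, 2, 7, 5]
After 5 (rotate_left(4, 6, k=2)): [6, 1, 3, 0, 7, 4, 2, 5]
After 6 (rotate_left(5, 7, k=1)): [6, 1, 3, 0, 7, 2, 5, 4]
After 7 (swap(0, 6)): [5, 1, 3, 0, 7, 2, 6, 4]
After 8 (reverse(6, 7)): [5, 1, 3, 0, 7, 2, 4, 6]
After 9 (swap(1, 7)): [5, 6, 3, 0, 7, 2, 4, 1]
After 10 (swap(7, 1)): [5, 1, 3, 0, 7, 2, 4, 6]
After 11 (swap(4, 1)): [5, 7, 3, 0, 1, 2, 4, 6]
After 12 (reverse(1, 2)): [5, 3, 7, 0, 1, 2, 4, 6]
After 13 (swap(5, 2)): [5, 3, 2, 0, 1, 7, 4, 6]
After 14 (swap(1, 4)): [5, 1, 2, 0, 3, 7, 4, 6]

Answer: [5, 1, 2, 0, 3, 7, 4, 6]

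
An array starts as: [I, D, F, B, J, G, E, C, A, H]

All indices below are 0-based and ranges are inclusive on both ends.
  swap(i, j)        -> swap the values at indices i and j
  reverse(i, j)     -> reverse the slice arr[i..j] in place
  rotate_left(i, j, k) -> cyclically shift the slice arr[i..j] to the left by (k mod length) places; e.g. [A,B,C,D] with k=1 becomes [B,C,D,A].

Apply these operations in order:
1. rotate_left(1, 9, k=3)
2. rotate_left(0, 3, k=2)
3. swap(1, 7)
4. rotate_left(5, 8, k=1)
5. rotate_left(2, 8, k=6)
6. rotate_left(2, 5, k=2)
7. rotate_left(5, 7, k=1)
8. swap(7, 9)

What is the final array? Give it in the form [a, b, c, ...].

Answer: [G, D, J, C, A, H, E, B, F, I]

Derivation:
After 1 (rotate_left(1, 9, k=3)): [I, J, G, E, C, A, H, D, F, B]
After 2 (rotate_left(0, 3, k=2)): [G, E, I, J, C, A, H, D, F, B]
After 3 (swap(1, 7)): [G, D, I, J, C, A, H, E, F, B]
After 4 (rotate_left(5, 8, k=1)): [G, D, I, J, C, H, E, F, A, B]
After 5 (rotate_left(2, 8, k=6)): [G, D, A, I, J, C, H, E, F, B]
After 6 (rotate_left(2, 5, k=2)): [G, D, J, C, A, I, H, E, F, B]
After 7 (rotate_left(5, 7, k=1)): [G, D, J, C, A, H, E, I, F, B]
After 8 (swap(7, 9)): [G, D, J, C, A, H, E, B, F, I]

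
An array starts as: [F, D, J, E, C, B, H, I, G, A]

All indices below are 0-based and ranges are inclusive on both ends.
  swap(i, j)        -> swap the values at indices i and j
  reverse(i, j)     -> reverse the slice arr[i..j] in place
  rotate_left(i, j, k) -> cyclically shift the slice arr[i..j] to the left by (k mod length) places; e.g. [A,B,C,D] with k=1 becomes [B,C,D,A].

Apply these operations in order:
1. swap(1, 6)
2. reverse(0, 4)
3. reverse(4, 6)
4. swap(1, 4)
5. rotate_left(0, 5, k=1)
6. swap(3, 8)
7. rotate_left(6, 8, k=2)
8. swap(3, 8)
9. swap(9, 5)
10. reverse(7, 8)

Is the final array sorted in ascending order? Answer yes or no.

After 1 (swap(1, 6)): [F, H, J, E, C, B, D, I, G, A]
After 2 (reverse(0, 4)): [C, E, J, H, F, B, D, I, G, A]
After 3 (reverse(4, 6)): [C, E, J, H, D, B, F, I, G, A]
After 4 (swap(1, 4)): [C, D, J, H, E, B, F, I, G, A]
After 5 (rotate_left(0, 5, k=1)): [D, J, H, E, B, C, F, I, G, A]
After 6 (swap(3, 8)): [D, J, H, G, B, C, F, I, E, A]
After 7 (rotate_left(6, 8, k=2)): [D, J, H, G, B, C, E, F, I, A]
After 8 (swap(3, 8)): [D, J, H, I, B, C, E, F, G, A]
After 9 (swap(9, 5)): [D, J, H, I, B, A, E, F, G, C]
After 10 (reverse(7, 8)): [D, J, H, I, B, A, E, G, F, C]

Answer: no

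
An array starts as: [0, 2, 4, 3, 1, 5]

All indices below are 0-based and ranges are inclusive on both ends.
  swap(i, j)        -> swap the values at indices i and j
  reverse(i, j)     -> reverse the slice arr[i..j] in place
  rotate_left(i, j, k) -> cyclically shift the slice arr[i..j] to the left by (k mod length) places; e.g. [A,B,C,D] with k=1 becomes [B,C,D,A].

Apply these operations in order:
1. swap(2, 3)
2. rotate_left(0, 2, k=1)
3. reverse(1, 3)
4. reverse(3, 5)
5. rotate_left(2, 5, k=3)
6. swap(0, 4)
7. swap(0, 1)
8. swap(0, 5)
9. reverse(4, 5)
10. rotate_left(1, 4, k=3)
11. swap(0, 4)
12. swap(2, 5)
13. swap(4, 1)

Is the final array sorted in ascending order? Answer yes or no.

After 1 (swap(2, 3)): [0, 2, 3, 4, 1, 5]
After 2 (rotate_left(0, 2, k=1)): [2, 3, 0, 4, 1, 5]
After 3 (reverse(1, 3)): [2, 4, 0, 3, 1, 5]
After 4 (reverse(3, 5)): [2, 4, 0, 5, 1, 3]
After 5 (rotate_left(2, 5, k=3)): [2, 4, 3, 0, 5, 1]
After 6 (swap(0, 4)): [5, 4, 3, 0, 2, 1]
After 7 (swap(0, 1)): [4, 5, 3, 0, 2, 1]
After 8 (swap(0, 5)): [1, 5, 3, 0, 2, 4]
After 9 (reverse(4, 5)): [1, 5, 3, 0, 4, 2]
After 10 (rotate_left(1, 4, k=3)): [1, 4, 5, 3, 0, 2]
After 11 (swap(0, 4)): [0, 4, 5, 3, 1, 2]
After 12 (swap(2, 5)): [0, 4, 2, 3, 1, 5]
After 13 (swap(4, 1)): [0, 1, 2, 3, 4, 5]

Answer: yes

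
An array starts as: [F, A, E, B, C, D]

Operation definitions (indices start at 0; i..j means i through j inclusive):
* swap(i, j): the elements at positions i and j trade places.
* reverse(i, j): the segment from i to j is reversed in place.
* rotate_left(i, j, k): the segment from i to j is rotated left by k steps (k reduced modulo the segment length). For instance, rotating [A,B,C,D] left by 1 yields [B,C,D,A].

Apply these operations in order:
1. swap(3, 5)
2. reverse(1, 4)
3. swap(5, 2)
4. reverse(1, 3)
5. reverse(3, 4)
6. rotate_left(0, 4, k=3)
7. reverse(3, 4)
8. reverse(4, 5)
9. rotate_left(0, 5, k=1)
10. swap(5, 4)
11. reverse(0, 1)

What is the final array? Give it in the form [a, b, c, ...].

After 1 (swap(3, 5)): [F, A, E, D, C, B]
After 2 (reverse(1, 4)): [F, C, D, E, A, B]
After 3 (swap(5, 2)): [F, C, B, E, A, D]
After 4 (reverse(1, 3)): [F, E, B, C, A, D]
After 5 (reverse(3, 4)): [F, E, B, A, C, D]
After 6 (rotate_left(0, 4, k=3)): [A, C, F, E, B, D]
After 7 (reverse(3, 4)): [A, C, F, B, E, D]
After 8 (reverse(4, 5)): [A, C, F, B, D, E]
After 9 (rotate_left(0, 5, k=1)): [C, F, B, D, E, A]
After 10 (swap(5, 4)): [C, F, B, D, A, E]
After 11 (reverse(0, 1)): [F, C, B, D, A, E]

Answer: [F, C, B, D, A, E]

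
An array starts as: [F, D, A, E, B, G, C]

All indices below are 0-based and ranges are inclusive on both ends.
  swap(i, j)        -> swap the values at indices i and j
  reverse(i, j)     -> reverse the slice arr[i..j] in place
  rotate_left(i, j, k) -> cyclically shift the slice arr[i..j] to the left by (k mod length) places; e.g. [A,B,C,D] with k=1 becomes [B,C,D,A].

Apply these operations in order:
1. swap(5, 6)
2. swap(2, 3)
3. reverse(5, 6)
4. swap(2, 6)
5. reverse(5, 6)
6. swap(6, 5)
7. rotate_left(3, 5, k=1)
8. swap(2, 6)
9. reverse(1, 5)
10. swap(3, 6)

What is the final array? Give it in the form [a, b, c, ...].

After 1 (swap(5, 6)): [F, D, A, E, B, C, G]
After 2 (swap(2, 3)): [F, D, E, A, B, C, G]
After 3 (reverse(5, 6)): [F, D, E, A, B, G, C]
After 4 (swap(2, 6)): [F, D, C, A, B, G, E]
After 5 (reverse(5, 6)): [F, D, C, A, B, E, G]
After 6 (swap(6, 5)): [F, D, C, A, B, G, E]
After 7 (rotate_left(3, 5, k=1)): [F, D, C, B, G, A, E]
After 8 (swap(2, 6)): [F, D, E, B, G, A, C]
After 9 (reverse(1, 5)): [F, A, G, B, E, D, C]
After 10 (swap(3, 6)): [F, A, G, C, E, D, B]

Answer: [F, A, G, C, E, D, B]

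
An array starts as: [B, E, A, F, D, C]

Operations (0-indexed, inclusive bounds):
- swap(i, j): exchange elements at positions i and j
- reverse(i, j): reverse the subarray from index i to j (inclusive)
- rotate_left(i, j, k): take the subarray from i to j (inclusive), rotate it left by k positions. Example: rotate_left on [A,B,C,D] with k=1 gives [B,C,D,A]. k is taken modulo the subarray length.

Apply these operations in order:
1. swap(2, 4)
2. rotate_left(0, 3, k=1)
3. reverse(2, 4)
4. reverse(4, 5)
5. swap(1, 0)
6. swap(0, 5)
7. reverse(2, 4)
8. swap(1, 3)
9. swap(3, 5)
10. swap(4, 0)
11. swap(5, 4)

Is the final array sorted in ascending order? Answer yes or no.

Answer: yes

Derivation:
After 1 (swap(2, 4)): [B, E, D, F, A, C]
After 2 (rotate_left(0, 3, k=1)): [E, D, F, B, A, C]
After 3 (reverse(2, 4)): [E, D, A, B, F, C]
After 4 (reverse(4, 5)): [E, D, A, B, C, F]
After 5 (swap(1, 0)): [D, E, A, B, C, F]
After 6 (swap(0, 5)): [F, E, A, B, C, D]
After 7 (reverse(2, 4)): [F, E, C, B, A, D]
After 8 (swap(1, 3)): [F, B, C, E, A, D]
After 9 (swap(3, 5)): [F, B, C, D, A, E]
After 10 (swap(4, 0)): [A, B, C, D, F, E]
After 11 (swap(5, 4)): [A, B, C, D, E, F]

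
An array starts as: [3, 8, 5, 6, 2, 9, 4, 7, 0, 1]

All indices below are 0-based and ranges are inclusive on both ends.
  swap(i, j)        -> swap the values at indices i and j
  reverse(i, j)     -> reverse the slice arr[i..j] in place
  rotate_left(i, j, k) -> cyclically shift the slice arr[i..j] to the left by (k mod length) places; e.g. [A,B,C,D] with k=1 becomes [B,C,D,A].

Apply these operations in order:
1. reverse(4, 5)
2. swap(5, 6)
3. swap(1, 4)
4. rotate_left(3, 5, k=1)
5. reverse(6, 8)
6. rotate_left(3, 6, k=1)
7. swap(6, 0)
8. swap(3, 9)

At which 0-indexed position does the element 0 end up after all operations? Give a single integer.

After 1 (reverse(4, 5)): [3, 8, 5, 6, 9, 2, 4, 7, 0, 1]
After 2 (swap(5, 6)): [3, 8, 5, 6, 9, 4, 2, 7, 0, 1]
After 3 (swap(1, 4)): [3, 9, 5, 6, 8, 4, 2, 7, 0, 1]
After 4 (rotate_left(3, 5, k=1)): [3, 9, 5, 8, 4, 6, 2, 7, 0, 1]
After 5 (reverse(6, 8)): [3, 9, 5, 8, 4, 6, 0, 7, 2, 1]
After 6 (rotate_left(3, 6, k=1)): [3, 9, 5, 4, 6, 0, 8, 7, 2, 1]
After 7 (swap(6, 0)): [8, 9, 5, 4, 6, 0, 3, 7, 2, 1]
After 8 (swap(3, 9)): [8, 9, 5, 1, 6, 0, 3, 7, 2, 4]

Answer: 5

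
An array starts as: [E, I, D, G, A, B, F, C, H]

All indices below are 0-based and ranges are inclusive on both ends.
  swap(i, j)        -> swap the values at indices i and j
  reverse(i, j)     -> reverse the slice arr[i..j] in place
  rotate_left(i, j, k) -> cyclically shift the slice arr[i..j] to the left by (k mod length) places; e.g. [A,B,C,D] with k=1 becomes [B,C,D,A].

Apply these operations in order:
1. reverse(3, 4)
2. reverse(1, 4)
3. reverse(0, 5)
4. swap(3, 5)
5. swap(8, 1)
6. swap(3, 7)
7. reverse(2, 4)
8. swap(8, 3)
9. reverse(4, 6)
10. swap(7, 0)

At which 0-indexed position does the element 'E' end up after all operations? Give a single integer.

After 1 (reverse(3, 4)): [E, I, D, A, G, B, F, C, H]
After 2 (reverse(1, 4)): [E, G, A, D, I, B, F, C, H]
After 3 (reverse(0, 5)): [B, I, D, A, G, E, F, C, H]
After 4 (swap(3, 5)): [B, I, D, E, G, A, F, C, H]
After 5 (swap(8, 1)): [B, H, D, E, G, A, F, C, I]
After 6 (swap(3, 7)): [B, H, D, C, G, A, F, E, I]
After 7 (reverse(2, 4)): [B, H, G, C, D, A, F, E, I]
After 8 (swap(8, 3)): [B, H, G, I, D, A, F, E, C]
After 9 (reverse(4, 6)): [B, H, G, I, F, A, D, E, C]
After 10 (swap(7, 0)): [E, H, G, I, F, A, D, B, C]

Answer: 0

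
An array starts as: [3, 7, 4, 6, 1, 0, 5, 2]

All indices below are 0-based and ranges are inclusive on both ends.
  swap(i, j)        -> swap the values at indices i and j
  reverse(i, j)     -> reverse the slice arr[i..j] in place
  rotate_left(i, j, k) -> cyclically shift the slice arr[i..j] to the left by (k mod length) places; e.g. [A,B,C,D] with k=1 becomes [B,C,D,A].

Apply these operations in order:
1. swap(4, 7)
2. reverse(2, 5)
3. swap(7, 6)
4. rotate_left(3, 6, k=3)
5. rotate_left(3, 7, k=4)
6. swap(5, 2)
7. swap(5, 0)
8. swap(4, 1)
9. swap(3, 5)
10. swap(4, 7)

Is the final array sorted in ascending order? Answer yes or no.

Answer: yes

Derivation:
After 1 (swap(4, 7)): [3, 7, 4, 6, 2, 0, 5, 1]
After 2 (reverse(2, 5)): [3, 7, 0, 2, 6, 4, 5, 1]
After 3 (swap(7, 6)): [3, 7, 0, 2, 6, 4, 1, 5]
After 4 (rotate_left(3, 6, k=3)): [3, 7, 0, 1, 2, 6, 4, 5]
After 5 (rotate_left(3, 7, k=4)): [3, 7, 0, 5, 1, 2, 6, 4]
After 6 (swap(5, 2)): [3, 7, 2, 5, 1, 0, 6, 4]
After 7 (swap(5, 0)): [0, 7, 2, 5, 1, 3, 6, 4]
After 8 (swap(4, 1)): [0, 1, 2, 5, 7, 3, 6, 4]
After 9 (swap(3, 5)): [0, 1, 2, 3, 7, 5, 6, 4]
After 10 (swap(4, 7)): [0, 1, 2, 3, 4, 5, 6, 7]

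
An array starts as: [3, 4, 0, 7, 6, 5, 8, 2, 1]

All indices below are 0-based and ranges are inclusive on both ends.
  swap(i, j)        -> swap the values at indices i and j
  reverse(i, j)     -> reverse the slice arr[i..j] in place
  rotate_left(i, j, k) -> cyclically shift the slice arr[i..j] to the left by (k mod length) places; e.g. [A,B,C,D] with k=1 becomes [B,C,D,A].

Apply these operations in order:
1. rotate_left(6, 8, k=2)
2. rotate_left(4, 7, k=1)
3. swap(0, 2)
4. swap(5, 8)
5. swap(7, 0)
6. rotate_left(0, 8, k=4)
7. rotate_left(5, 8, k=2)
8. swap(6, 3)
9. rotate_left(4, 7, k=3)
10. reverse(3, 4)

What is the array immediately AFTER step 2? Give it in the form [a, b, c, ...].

After 1 (rotate_left(6, 8, k=2)): [3, 4, 0, 7, 6, 5, 1, 8, 2]
After 2 (rotate_left(4, 7, k=1)): [3, 4, 0, 7, 5, 1, 8, 6, 2]

Answer: [3, 4, 0, 7, 5, 1, 8, 6, 2]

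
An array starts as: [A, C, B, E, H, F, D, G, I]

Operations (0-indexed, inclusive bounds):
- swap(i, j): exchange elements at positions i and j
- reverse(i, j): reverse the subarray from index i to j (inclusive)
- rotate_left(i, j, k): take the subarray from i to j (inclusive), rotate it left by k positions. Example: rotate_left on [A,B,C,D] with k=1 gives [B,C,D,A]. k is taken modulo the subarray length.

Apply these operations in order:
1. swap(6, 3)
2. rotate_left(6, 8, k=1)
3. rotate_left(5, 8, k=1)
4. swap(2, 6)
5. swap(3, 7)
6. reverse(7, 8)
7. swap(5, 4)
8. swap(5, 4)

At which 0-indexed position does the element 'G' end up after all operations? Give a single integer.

Answer: 5

Derivation:
After 1 (swap(6, 3)): [A, C, B, D, H, F, E, G, I]
After 2 (rotate_left(6, 8, k=1)): [A, C, B, D, H, F, G, I, E]
After 3 (rotate_left(5, 8, k=1)): [A, C, B, D, H, G, I, E, F]
After 4 (swap(2, 6)): [A, C, I, D, H, G, B, E, F]
After 5 (swap(3, 7)): [A, C, I, E, H, G, B, D, F]
After 6 (reverse(7, 8)): [A, C, I, E, H, G, B, F, D]
After 7 (swap(5, 4)): [A, C, I, E, G, H, B, F, D]
After 8 (swap(5, 4)): [A, C, I, E, H, G, B, F, D]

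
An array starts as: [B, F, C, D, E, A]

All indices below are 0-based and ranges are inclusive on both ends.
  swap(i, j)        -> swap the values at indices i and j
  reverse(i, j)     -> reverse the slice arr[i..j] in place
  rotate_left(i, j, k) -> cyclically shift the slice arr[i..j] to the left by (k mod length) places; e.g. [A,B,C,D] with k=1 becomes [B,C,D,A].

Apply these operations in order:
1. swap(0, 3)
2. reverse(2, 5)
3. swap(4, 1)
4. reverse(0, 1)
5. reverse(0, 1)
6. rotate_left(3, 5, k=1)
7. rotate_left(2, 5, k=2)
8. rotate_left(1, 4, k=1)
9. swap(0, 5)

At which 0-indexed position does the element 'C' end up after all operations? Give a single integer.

After 1 (swap(0, 3)): [D, F, C, B, E, A]
After 2 (reverse(2, 5)): [D, F, A, E, B, C]
After 3 (swap(4, 1)): [D, B, A, E, F, C]
After 4 (reverse(0, 1)): [B, D, A, E, F, C]
After 5 (reverse(0, 1)): [D, B, A, E, F, C]
After 6 (rotate_left(3, 5, k=1)): [D, B, A, F, C, E]
After 7 (rotate_left(2, 5, k=2)): [D, B, C, E, A, F]
After 8 (rotate_left(1, 4, k=1)): [D, C, E, A, B, F]
After 9 (swap(0, 5)): [F, C, E, A, B, D]

Answer: 1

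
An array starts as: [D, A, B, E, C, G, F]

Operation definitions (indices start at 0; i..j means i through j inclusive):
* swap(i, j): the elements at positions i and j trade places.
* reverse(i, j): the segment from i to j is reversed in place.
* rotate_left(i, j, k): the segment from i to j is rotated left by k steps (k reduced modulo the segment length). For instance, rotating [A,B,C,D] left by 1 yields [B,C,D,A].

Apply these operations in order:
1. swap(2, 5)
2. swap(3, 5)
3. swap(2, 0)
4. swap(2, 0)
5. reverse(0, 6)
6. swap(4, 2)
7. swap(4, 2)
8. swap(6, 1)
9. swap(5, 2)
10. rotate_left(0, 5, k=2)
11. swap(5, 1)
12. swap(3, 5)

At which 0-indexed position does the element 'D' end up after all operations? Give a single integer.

After 1 (swap(2, 5)): [D, A, G, E, C, B, F]
After 2 (swap(3, 5)): [D, A, G, B, C, E, F]
After 3 (swap(2, 0)): [G, A, D, B, C, E, F]
After 4 (swap(2, 0)): [D, A, G, B, C, E, F]
After 5 (reverse(0, 6)): [F, E, C, B, G, A, D]
After 6 (swap(4, 2)): [F, E, G, B, C, A, D]
After 7 (swap(4, 2)): [F, E, C, B, G, A, D]
After 8 (swap(6, 1)): [F, D, C, B, G, A, E]
After 9 (swap(5, 2)): [F, D, A, B, G, C, E]
After 10 (rotate_left(0, 5, k=2)): [A, B, G, C, F, D, E]
After 11 (swap(5, 1)): [A, D, G, C, F, B, E]
After 12 (swap(3, 5)): [A, D, G, B, F, C, E]

Answer: 1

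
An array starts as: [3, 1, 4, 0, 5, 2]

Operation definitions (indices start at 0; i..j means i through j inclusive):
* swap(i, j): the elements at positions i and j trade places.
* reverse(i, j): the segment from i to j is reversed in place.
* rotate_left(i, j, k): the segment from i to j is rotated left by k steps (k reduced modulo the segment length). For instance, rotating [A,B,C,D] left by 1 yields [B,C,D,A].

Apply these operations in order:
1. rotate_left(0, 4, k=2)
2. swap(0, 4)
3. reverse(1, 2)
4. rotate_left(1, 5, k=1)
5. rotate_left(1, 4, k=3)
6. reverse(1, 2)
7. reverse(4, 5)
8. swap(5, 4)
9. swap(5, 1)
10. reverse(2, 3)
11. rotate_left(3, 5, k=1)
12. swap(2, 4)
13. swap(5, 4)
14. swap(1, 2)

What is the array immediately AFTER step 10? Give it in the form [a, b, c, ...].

After 1 (rotate_left(0, 4, k=2)): [4, 0, 5, 3, 1, 2]
After 2 (swap(0, 4)): [1, 0, 5, 3, 4, 2]
After 3 (reverse(1, 2)): [1, 5, 0, 3, 4, 2]
After 4 (rotate_left(1, 5, k=1)): [1, 0, 3, 4, 2, 5]
After 5 (rotate_left(1, 4, k=3)): [1, 2, 0, 3, 4, 5]
After 6 (reverse(1, 2)): [1, 0, 2, 3, 4, 5]
After 7 (reverse(4, 5)): [1, 0, 2, 3, 5, 4]
After 8 (swap(5, 4)): [1, 0, 2, 3, 4, 5]
After 9 (swap(5, 1)): [1, 5, 2, 3, 4, 0]
After 10 (reverse(2, 3)): [1, 5, 3, 2, 4, 0]

Answer: [1, 5, 3, 2, 4, 0]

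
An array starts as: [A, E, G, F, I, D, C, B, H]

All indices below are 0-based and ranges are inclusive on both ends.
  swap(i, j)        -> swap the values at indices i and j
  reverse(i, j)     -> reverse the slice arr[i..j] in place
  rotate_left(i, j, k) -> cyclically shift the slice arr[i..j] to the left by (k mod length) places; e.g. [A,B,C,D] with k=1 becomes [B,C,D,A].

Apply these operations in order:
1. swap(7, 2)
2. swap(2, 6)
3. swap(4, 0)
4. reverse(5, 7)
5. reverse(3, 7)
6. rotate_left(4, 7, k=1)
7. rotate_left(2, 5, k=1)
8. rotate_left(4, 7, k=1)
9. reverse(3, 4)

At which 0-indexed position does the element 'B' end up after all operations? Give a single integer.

Answer: 6

Derivation:
After 1 (swap(7, 2)): [A, E, B, F, I, D, C, G, H]
After 2 (swap(2, 6)): [A, E, C, F, I, D, B, G, H]
After 3 (swap(4, 0)): [I, E, C, F, A, D, B, G, H]
After 4 (reverse(5, 7)): [I, E, C, F, A, G, B, D, H]
After 5 (reverse(3, 7)): [I, E, C, D, B, G, A, F, H]
After 6 (rotate_left(4, 7, k=1)): [I, E, C, D, G, A, F, B, H]
After 7 (rotate_left(2, 5, k=1)): [I, E, D, G, A, C, F, B, H]
After 8 (rotate_left(4, 7, k=1)): [I, E, D, G, C, F, B, A, H]
After 9 (reverse(3, 4)): [I, E, D, C, G, F, B, A, H]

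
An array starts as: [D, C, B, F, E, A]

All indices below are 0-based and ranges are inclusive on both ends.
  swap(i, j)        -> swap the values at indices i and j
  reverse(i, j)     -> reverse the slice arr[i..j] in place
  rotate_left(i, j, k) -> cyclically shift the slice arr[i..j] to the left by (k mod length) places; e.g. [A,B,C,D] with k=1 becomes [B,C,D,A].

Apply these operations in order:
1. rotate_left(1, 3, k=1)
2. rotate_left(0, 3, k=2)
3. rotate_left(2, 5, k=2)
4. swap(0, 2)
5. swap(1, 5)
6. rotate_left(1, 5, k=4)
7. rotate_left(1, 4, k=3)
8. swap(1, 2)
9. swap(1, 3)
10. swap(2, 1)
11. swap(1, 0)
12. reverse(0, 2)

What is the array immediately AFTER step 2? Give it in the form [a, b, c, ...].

Answer: [F, C, D, B, E, A]

Derivation:
After 1 (rotate_left(1, 3, k=1)): [D, B, F, C, E, A]
After 2 (rotate_left(0, 3, k=2)): [F, C, D, B, E, A]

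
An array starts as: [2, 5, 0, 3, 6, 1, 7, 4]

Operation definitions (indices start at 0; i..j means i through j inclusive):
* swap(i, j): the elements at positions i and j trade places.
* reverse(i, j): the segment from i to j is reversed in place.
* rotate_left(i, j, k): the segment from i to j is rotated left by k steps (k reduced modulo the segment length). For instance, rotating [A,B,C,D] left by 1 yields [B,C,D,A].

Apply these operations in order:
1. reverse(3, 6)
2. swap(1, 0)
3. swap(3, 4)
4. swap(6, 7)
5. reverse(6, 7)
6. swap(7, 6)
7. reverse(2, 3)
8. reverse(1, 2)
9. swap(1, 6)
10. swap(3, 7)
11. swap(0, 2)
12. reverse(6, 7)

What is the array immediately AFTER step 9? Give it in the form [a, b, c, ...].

Answer: [5, 4, 2, 0, 7, 6, 1, 3]

Derivation:
After 1 (reverse(3, 6)): [2, 5, 0, 7, 1, 6, 3, 4]
After 2 (swap(1, 0)): [5, 2, 0, 7, 1, 6, 3, 4]
After 3 (swap(3, 4)): [5, 2, 0, 1, 7, 6, 3, 4]
After 4 (swap(6, 7)): [5, 2, 0, 1, 7, 6, 4, 3]
After 5 (reverse(6, 7)): [5, 2, 0, 1, 7, 6, 3, 4]
After 6 (swap(7, 6)): [5, 2, 0, 1, 7, 6, 4, 3]
After 7 (reverse(2, 3)): [5, 2, 1, 0, 7, 6, 4, 3]
After 8 (reverse(1, 2)): [5, 1, 2, 0, 7, 6, 4, 3]
After 9 (swap(1, 6)): [5, 4, 2, 0, 7, 6, 1, 3]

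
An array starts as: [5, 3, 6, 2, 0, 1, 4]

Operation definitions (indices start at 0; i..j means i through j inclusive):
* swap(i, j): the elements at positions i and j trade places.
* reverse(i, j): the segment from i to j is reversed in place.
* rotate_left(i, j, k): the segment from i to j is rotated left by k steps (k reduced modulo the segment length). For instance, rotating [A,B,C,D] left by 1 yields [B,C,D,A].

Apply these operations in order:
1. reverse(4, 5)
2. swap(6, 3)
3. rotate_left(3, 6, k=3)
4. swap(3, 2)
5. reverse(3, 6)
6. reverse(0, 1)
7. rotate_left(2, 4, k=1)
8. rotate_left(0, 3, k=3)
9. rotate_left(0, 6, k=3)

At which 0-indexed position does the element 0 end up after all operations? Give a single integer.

After 1 (reverse(4, 5)): [5, 3, 6, 2, 1, 0, 4]
After 2 (swap(6, 3)): [5, 3, 6, 4, 1, 0, 2]
After 3 (rotate_left(3, 6, k=3)): [5, 3, 6, 2, 4, 1, 0]
After 4 (swap(3, 2)): [5, 3, 2, 6, 4, 1, 0]
After 5 (reverse(3, 6)): [5, 3, 2, 0, 1, 4, 6]
After 6 (reverse(0, 1)): [3, 5, 2, 0, 1, 4, 6]
After 7 (rotate_left(2, 4, k=1)): [3, 5, 0, 1, 2, 4, 6]
After 8 (rotate_left(0, 3, k=3)): [1, 3, 5, 0, 2, 4, 6]
After 9 (rotate_left(0, 6, k=3)): [0, 2, 4, 6, 1, 3, 5]

Answer: 0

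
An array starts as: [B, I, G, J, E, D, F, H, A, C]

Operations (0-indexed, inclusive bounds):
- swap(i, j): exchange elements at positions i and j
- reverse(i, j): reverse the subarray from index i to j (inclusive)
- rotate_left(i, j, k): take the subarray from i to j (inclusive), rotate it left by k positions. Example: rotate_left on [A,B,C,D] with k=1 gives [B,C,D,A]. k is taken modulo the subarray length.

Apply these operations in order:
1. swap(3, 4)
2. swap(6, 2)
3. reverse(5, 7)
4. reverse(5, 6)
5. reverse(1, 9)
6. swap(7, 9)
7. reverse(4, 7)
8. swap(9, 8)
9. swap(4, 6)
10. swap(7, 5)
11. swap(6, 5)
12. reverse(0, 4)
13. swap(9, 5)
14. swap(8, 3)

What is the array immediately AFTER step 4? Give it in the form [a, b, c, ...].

After 1 (swap(3, 4)): [B, I, G, E, J, D, F, H, A, C]
After 2 (swap(6, 2)): [B, I, F, E, J, D, G, H, A, C]
After 3 (reverse(5, 7)): [B, I, F, E, J, H, G, D, A, C]
After 4 (reverse(5, 6)): [B, I, F, E, J, G, H, D, A, C]

Answer: [B, I, F, E, J, G, H, D, A, C]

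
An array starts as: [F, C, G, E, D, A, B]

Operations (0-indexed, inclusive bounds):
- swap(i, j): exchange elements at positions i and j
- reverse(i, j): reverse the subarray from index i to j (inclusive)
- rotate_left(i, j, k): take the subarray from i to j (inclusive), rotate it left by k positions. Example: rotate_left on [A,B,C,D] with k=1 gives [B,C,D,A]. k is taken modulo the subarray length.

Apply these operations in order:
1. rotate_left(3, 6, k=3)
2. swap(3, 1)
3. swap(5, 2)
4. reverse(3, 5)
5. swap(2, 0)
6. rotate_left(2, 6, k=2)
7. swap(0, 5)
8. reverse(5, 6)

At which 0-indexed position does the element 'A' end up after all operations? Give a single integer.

Answer: 4

Derivation:
After 1 (rotate_left(3, 6, k=3)): [F, C, G, B, E, D, A]
After 2 (swap(3, 1)): [F, B, G, C, E, D, A]
After 3 (swap(5, 2)): [F, B, D, C, E, G, A]
After 4 (reverse(3, 5)): [F, B, D, G, E, C, A]
After 5 (swap(2, 0)): [D, B, F, G, E, C, A]
After 6 (rotate_left(2, 6, k=2)): [D, B, E, C, A, F, G]
After 7 (swap(0, 5)): [F, B, E, C, A, D, G]
After 8 (reverse(5, 6)): [F, B, E, C, A, G, D]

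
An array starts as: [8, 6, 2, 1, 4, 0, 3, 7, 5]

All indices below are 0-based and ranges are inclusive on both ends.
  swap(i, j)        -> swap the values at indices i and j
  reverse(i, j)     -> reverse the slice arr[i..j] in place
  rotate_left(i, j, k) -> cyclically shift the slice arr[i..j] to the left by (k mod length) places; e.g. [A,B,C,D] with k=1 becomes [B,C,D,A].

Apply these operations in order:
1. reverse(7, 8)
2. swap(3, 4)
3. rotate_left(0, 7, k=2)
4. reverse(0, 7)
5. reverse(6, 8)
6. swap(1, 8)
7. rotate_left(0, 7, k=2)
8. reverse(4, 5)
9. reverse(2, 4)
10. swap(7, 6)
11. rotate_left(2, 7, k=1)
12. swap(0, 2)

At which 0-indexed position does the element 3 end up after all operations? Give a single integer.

Answer: 1

Derivation:
After 1 (reverse(7, 8)): [8, 6, 2, 1, 4, 0, 3, 5, 7]
After 2 (swap(3, 4)): [8, 6, 2, 4, 1, 0, 3, 5, 7]
After 3 (rotate_left(0, 7, k=2)): [2, 4, 1, 0, 3, 5, 8, 6, 7]
After 4 (reverse(0, 7)): [6, 8, 5, 3, 0, 1, 4, 2, 7]
After 5 (reverse(6, 8)): [6, 8, 5, 3, 0, 1, 7, 2, 4]
After 6 (swap(1, 8)): [6, 4, 5, 3, 0, 1, 7, 2, 8]
After 7 (rotate_left(0, 7, k=2)): [5, 3, 0, 1, 7, 2, 6, 4, 8]
After 8 (reverse(4, 5)): [5, 3, 0, 1, 2, 7, 6, 4, 8]
After 9 (reverse(2, 4)): [5, 3, 2, 1, 0, 7, 6, 4, 8]
After 10 (swap(7, 6)): [5, 3, 2, 1, 0, 7, 4, 6, 8]
After 11 (rotate_left(2, 7, k=1)): [5, 3, 1, 0, 7, 4, 6, 2, 8]
After 12 (swap(0, 2)): [1, 3, 5, 0, 7, 4, 6, 2, 8]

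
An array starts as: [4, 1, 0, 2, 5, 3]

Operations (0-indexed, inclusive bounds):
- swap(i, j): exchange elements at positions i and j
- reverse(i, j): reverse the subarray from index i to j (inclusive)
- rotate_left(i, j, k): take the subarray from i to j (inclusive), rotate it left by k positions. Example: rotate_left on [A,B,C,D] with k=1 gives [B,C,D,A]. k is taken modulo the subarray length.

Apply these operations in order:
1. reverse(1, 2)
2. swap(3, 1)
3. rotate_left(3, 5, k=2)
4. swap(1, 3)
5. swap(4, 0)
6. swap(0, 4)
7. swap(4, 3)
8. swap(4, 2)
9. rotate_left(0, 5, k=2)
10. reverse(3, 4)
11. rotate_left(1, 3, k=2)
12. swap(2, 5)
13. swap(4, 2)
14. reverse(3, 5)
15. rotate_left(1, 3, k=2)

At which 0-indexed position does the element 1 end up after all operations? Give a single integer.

Answer: 5

Derivation:
After 1 (reverse(1, 2)): [4, 0, 1, 2, 5, 3]
After 2 (swap(3, 1)): [4, 2, 1, 0, 5, 3]
After 3 (rotate_left(3, 5, k=2)): [4, 2, 1, 3, 0, 5]
After 4 (swap(1, 3)): [4, 3, 1, 2, 0, 5]
After 5 (swap(4, 0)): [0, 3, 1, 2, 4, 5]
After 6 (swap(0, 4)): [4, 3, 1, 2, 0, 5]
After 7 (swap(4, 3)): [4, 3, 1, 0, 2, 5]
After 8 (swap(4, 2)): [4, 3, 2, 0, 1, 5]
After 9 (rotate_left(0, 5, k=2)): [2, 0, 1, 5, 4, 3]
After 10 (reverse(3, 4)): [2, 0, 1, 4, 5, 3]
After 11 (rotate_left(1, 3, k=2)): [2, 4, 0, 1, 5, 3]
After 12 (swap(2, 5)): [2, 4, 3, 1, 5, 0]
After 13 (swap(4, 2)): [2, 4, 5, 1, 3, 0]
After 14 (reverse(3, 5)): [2, 4, 5, 0, 3, 1]
After 15 (rotate_left(1, 3, k=2)): [2, 0, 4, 5, 3, 1]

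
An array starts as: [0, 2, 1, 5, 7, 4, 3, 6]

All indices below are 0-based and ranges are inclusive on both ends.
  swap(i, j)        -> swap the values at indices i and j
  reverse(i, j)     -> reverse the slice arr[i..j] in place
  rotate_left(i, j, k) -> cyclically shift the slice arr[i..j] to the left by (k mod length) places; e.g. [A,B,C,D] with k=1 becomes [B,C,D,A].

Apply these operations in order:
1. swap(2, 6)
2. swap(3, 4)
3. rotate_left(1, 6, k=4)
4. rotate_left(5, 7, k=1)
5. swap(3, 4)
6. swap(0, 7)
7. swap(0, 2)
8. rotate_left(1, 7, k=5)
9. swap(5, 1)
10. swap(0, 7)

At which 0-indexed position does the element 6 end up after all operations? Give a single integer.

Answer: 5

Derivation:
After 1 (swap(2, 6)): [0, 2, 3, 5, 7, 4, 1, 6]
After 2 (swap(3, 4)): [0, 2, 3, 7, 5, 4, 1, 6]
After 3 (rotate_left(1, 6, k=4)): [0, 4, 1, 2, 3, 7, 5, 6]
After 4 (rotate_left(5, 7, k=1)): [0, 4, 1, 2, 3, 5, 6, 7]
After 5 (swap(3, 4)): [0, 4, 1, 3, 2, 5, 6, 7]
After 6 (swap(0, 7)): [7, 4, 1, 3, 2, 5, 6, 0]
After 7 (swap(0, 2)): [1, 4, 7, 3, 2, 5, 6, 0]
After 8 (rotate_left(1, 7, k=5)): [1, 6, 0, 4, 7, 3, 2, 5]
After 9 (swap(5, 1)): [1, 3, 0, 4, 7, 6, 2, 5]
After 10 (swap(0, 7)): [5, 3, 0, 4, 7, 6, 2, 1]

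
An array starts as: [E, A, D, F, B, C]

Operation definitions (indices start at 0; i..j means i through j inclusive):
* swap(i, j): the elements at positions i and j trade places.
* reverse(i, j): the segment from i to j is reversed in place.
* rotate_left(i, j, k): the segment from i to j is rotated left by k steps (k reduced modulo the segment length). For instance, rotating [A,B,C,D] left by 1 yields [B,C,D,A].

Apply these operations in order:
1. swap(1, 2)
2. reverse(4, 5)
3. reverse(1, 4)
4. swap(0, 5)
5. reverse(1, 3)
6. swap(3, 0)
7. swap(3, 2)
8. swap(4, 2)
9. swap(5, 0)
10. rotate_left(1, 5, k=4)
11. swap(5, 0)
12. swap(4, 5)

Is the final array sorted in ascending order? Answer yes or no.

Answer: no

Derivation:
After 1 (swap(1, 2)): [E, D, A, F, B, C]
After 2 (reverse(4, 5)): [E, D, A, F, C, B]
After 3 (reverse(1, 4)): [E, C, F, A, D, B]
After 4 (swap(0, 5)): [B, C, F, A, D, E]
After 5 (reverse(1, 3)): [B, A, F, C, D, E]
After 6 (swap(3, 0)): [C, A, F, B, D, E]
After 7 (swap(3, 2)): [C, A, B, F, D, E]
After 8 (swap(4, 2)): [C, A, D, F, B, E]
After 9 (swap(5, 0)): [E, A, D, F, B, C]
After 10 (rotate_left(1, 5, k=4)): [E, C, A, D, F, B]
After 11 (swap(5, 0)): [B, C, A, D, F, E]
After 12 (swap(4, 5)): [B, C, A, D, E, F]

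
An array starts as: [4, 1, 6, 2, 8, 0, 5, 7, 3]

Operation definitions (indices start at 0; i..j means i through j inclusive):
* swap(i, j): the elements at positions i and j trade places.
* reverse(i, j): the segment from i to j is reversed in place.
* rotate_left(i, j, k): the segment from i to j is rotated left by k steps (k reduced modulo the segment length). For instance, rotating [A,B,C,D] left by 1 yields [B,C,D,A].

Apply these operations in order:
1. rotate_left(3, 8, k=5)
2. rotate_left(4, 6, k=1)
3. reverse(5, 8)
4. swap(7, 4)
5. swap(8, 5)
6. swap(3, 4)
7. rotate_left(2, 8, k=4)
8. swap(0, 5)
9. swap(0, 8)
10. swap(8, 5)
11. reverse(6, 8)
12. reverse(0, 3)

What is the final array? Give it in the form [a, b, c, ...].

Answer: [8, 5, 1, 0, 7, 6, 4, 3, 2]

Derivation:
After 1 (rotate_left(3, 8, k=5)): [4, 1, 6, 3, 2, 8, 0, 5, 7]
After 2 (rotate_left(4, 6, k=1)): [4, 1, 6, 3, 8, 0, 2, 5, 7]
After 3 (reverse(5, 8)): [4, 1, 6, 3, 8, 7, 5, 2, 0]
After 4 (swap(7, 4)): [4, 1, 6, 3, 2, 7, 5, 8, 0]
After 5 (swap(8, 5)): [4, 1, 6, 3, 2, 0, 5, 8, 7]
After 6 (swap(3, 4)): [4, 1, 6, 2, 3, 0, 5, 8, 7]
After 7 (rotate_left(2, 8, k=4)): [4, 1, 5, 8, 7, 6, 2, 3, 0]
After 8 (swap(0, 5)): [6, 1, 5, 8, 7, 4, 2, 3, 0]
After 9 (swap(0, 8)): [0, 1, 5, 8, 7, 4, 2, 3, 6]
After 10 (swap(8, 5)): [0, 1, 5, 8, 7, 6, 2, 3, 4]
After 11 (reverse(6, 8)): [0, 1, 5, 8, 7, 6, 4, 3, 2]
After 12 (reverse(0, 3)): [8, 5, 1, 0, 7, 6, 4, 3, 2]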